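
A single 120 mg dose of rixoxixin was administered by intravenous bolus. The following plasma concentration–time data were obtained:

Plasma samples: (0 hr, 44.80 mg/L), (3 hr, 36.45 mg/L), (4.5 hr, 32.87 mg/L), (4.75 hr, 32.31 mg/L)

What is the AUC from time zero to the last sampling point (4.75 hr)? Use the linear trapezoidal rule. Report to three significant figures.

AUC = 182 mg/L·hr

Trapezoidal AUC_0→4.75:
  [0→3]: (44.80+36.45)/2 × 3 = 121.875
  [3→4.5]: (36.45+32.87)/2 × 1.5 = 51.99
  [4.5→4.75]: (32.87+32.31)/2 × 0.25 = 8.1475
  Sum = 182.0125 mg/L·hr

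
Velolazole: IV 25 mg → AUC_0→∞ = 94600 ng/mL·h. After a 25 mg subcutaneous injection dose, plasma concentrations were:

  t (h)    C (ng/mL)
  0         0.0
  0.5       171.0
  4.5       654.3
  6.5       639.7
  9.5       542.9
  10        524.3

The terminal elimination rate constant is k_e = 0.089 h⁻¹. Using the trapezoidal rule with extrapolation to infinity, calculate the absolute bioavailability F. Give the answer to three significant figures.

Trapezoidal AUC_0→10 (subcutaneous injection):
  [0→0.5]: (0.0+171.0)/2 × 0.5 = 42.75
  [0.5→4.5]: (171.0+654.3)/2 × 4 = 1650.6
  [4.5→6.5]: (654.3+639.7)/2 × 2 = 1294.0
  [6.5→9.5]: (639.7+542.9)/2 × 3 = 1773.9
  [9.5→10]: (542.9+524.3)/2 × 0.5 = 266.8
  Sum = 5028.05 ng/mL·h
Tail: C_last/k_e = 524.3/0.089 = 5891.011
AUC_0→∞ (subcutaneous injection) = 5028.05 + 5891.011 = 10919.061 ng/mL·h
F = (AUC_ev/D_ev)/(AUC_iv/D_iv) = (10919.061/25)/(94600/25) = 436.76244/3784 = 0.1154

F = 0.115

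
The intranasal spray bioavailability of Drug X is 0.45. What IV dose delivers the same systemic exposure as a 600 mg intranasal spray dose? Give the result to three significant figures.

Systemic exposure from an extravascular dose = F × D_ev, so the equivalent IV dose is F × D_ev.
D_iv = F × D_ev = 0.45 × 600 = 270 mg

D_iv = 270 mg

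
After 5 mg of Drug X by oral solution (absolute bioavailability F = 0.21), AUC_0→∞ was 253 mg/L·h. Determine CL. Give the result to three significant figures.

CL = F × Dose / AUC_0→∞
   = 0.21 × 5 / 253 = 0.0041502 L/h

CL = 0.00415 L/h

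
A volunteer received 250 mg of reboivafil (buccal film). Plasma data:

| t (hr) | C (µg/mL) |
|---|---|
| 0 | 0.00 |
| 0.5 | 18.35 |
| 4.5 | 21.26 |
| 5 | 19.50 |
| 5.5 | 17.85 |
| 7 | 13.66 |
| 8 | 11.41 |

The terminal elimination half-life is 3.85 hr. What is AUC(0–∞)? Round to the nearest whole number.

Trapezoidal AUC_0→8:
  [0→0.5]: (0.00+18.35)/2 × 0.5 = 4.5875
  [0.5→4.5]: (18.35+21.26)/2 × 4 = 79.22
  [4.5→5]: (21.26+19.50)/2 × 0.5 = 10.19
  [5→5.5]: (19.50+17.85)/2 × 0.5 = 9.3375
  [5.5→7]: (17.85+13.66)/2 × 1.5 = 23.6325
  [7→8]: (13.66+11.41)/2 × 1 = 12.535
  Sum = 139.5025 µg/mL·hr
k_e = ln2 / t½ = 0.693147 / 3.85 = 0.1800 hr^-1
Extrapolated tail: C_last / k_e = 11.41 / 0.18 = 63.389
AUC_0→∞ = 139.5025 + 63.389 = 202.8915 µg/mL·hr

AUC = 203 µg/mL·hr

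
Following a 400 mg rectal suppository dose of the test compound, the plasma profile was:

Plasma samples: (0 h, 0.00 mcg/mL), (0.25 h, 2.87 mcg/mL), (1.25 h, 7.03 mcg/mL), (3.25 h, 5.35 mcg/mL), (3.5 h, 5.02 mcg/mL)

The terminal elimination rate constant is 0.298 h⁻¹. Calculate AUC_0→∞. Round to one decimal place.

AUC = 35.8 mcg/mL·h

Trapezoidal AUC_0→3.5:
  [0→0.25]: (0.00+2.87)/2 × 0.25 = 0.35875
  [0.25→1.25]: (2.87+7.03)/2 × 1 = 4.95
  [1.25→3.25]: (7.03+5.35)/2 × 2 = 12.38
  [3.25→3.5]: (5.35+5.02)/2 × 0.25 = 1.29625
  Sum = 18.985 mcg/mL·h
Extrapolated tail: C_last / k_e = 5.02 / 0.298 = 16.846
AUC_0→∞ = 18.985 + 16.846 = 35.831 mcg/mL·h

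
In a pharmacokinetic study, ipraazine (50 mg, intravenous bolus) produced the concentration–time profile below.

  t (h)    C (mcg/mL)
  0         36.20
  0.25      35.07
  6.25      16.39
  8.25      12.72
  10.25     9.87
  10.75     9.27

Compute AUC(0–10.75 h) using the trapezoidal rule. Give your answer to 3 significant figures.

Trapezoidal AUC_0→10.75:
  [0→0.25]: (36.20+35.07)/2 × 0.25 = 8.90875
  [0.25→6.25]: (35.07+16.39)/2 × 6 = 154.38
  [6.25→8.25]: (16.39+12.72)/2 × 2 = 29.11
  [8.25→10.25]: (12.72+9.87)/2 × 2 = 22.59
  [10.25→10.75]: (9.87+9.27)/2 × 0.5 = 4.785
  Sum = 219.77375 mcg/mL·h

AUC = 220 mcg/mL·h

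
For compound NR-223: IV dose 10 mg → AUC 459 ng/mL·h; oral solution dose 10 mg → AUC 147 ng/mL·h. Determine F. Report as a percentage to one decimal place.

F = (AUC_ev / D_ev) / (AUC_iv / D_iv)
  = (147/10) / (459/10)
  = 14.7 / 45.9 = 0.3203
  = 32.03%

F = 32.0%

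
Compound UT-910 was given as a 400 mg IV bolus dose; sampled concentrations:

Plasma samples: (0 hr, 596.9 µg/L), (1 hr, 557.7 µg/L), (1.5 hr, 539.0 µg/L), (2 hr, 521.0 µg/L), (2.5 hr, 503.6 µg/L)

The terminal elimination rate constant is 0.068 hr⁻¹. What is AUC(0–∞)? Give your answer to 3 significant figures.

AUC = 8780 µg/L·hr

Trapezoidal AUC_0→2.5:
  [0→1]: (596.9+557.7)/2 × 1 = 577.3
  [1→1.5]: (557.7+539.0)/2 × 0.5 = 274.175
  [1.5→2]: (539.0+521.0)/2 × 0.5 = 265.0
  [2→2.5]: (521.0+503.6)/2 × 0.5 = 256.15
  Sum = 1372.625 µg/L·hr
Extrapolated tail: C_last / k_e = 503.6 / 0.068 = 7405.882
AUC_0→∞ = 1372.625 + 7405.882 = 8778.507 µg/L·hr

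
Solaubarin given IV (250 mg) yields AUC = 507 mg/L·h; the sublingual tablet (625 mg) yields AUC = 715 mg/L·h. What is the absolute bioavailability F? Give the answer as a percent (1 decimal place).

F = (AUC_ev / D_ev) / (AUC_iv / D_iv)
  = (715/625) / (507/250)
  = 1.144 / 2.028 = 0.5641
  = 56.41%

F = 56.4%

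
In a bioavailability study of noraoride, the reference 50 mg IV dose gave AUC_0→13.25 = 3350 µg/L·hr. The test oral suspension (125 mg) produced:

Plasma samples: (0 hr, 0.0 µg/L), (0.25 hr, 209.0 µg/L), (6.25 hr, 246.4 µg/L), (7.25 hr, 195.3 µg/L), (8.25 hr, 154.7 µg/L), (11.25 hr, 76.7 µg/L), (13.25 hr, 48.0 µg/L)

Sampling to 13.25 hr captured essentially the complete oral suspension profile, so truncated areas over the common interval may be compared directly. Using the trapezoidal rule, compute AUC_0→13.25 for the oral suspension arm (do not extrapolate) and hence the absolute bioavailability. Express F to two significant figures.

Trapezoidal AUC_0→13.25 (oral suspension):
  [0→0.25]: (0.0+209.0)/2 × 0.25 = 26.125
  [0.25→6.25]: (209.0+246.4)/2 × 6 = 1366.2
  [6.25→7.25]: (246.4+195.3)/2 × 1 = 220.85
  [7.25→8.25]: (195.3+154.7)/2 × 1 = 175.0
  [8.25→11.25]: (154.7+76.7)/2 × 3 = 347.1
  [11.25→13.25]: (76.7+48.0)/2 × 2 = 124.7
  Sum = 2259.975 µg/L·hr
F = (AUC_ev/D_ev)/(AUC_iv/D_iv) = (2259.975/125)/(3350/50) = 18.0798/67 = 0.2698

F = 0.27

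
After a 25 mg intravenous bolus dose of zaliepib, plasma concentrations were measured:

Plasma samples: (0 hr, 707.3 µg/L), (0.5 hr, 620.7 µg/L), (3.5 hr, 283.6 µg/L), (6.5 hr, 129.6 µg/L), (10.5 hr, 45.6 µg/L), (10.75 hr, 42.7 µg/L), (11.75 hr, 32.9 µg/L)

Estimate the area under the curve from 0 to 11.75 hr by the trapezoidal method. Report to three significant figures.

Trapezoidal AUC_0→11.75:
  [0→0.5]: (707.3+620.7)/2 × 0.5 = 332.0
  [0.5→3.5]: (620.7+283.6)/2 × 3 = 1356.45
  [3.5→6.5]: (283.6+129.6)/2 × 3 = 619.8
  [6.5→10.5]: (129.6+45.6)/2 × 4 = 350.4
  [10.5→10.75]: (45.6+42.7)/2 × 0.25 = 11.0375
  [10.75→11.75]: (42.7+32.9)/2 × 1 = 37.8
  Sum = 2707.4875 µg/L·hr

AUC = 2710 µg/L·hr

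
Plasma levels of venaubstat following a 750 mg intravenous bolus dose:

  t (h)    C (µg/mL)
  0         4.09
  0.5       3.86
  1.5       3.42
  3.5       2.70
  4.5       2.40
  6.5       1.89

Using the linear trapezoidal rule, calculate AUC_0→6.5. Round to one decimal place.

AUC = 18.6 µg/mL·h

Trapezoidal AUC_0→6.5:
  [0→0.5]: (4.09+3.86)/2 × 0.5 = 1.9875
  [0.5→1.5]: (3.86+3.42)/2 × 1 = 3.64
  [1.5→3.5]: (3.42+2.70)/2 × 2 = 6.12
  [3.5→4.5]: (2.70+2.40)/2 × 1 = 2.55
  [4.5→6.5]: (2.40+1.89)/2 × 2 = 4.29
  Sum = 18.5875 µg/mL·h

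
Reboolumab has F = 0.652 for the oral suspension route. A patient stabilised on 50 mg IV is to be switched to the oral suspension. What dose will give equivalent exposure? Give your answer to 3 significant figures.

D_oral = 76.7 mg

For equal systemic exposure: F × D_ev = D_iv
D_ev = D_iv / F = 50 / 0.652 = 76.6871 mg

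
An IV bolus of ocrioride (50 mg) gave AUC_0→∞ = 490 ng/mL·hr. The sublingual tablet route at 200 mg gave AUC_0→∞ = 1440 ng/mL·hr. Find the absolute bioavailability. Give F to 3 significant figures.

F = 0.735

F = (AUC_ev / D_ev) / (AUC_iv / D_iv)
  = (1440/200) / (490/50)
  = 7.2 / 9.8 = 0.7347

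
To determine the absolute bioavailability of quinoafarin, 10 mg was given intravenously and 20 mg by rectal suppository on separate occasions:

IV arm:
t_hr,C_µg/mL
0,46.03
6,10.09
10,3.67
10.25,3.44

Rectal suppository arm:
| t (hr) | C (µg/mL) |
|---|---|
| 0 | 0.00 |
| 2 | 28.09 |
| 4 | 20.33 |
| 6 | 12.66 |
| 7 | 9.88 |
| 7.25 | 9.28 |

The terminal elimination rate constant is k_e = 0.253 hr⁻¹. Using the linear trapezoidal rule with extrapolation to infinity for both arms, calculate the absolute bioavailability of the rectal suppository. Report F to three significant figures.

F = 0.380

Trapezoidal AUC_0→10.25 (IV):
  [0→6]: (46.03+10.09)/2 × 6 = 168.36
  [6→10]: (10.09+3.67)/2 × 4 = 27.52
  [10→10.25]: (3.67+3.44)/2 × 0.25 = 0.88875
  Sum = 196.76875 µg/mL·hr
IV tail: 3.44/0.253 = 13.597; AUC_iv,0→∞ = 196.76875 + 13.597 = 210.36575 µg/mL·hr
Trapezoidal AUC_0→7.25 (rectal suppository):
  [0→2]: (0.00+28.09)/2 × 2 = 28.09
  [2→4]: (28.09+20.33)/2 × 2 = 48.42
  [4→6]: (20.33+12.66)/2 × 2 = 32.99
  [6→7]: (12.66+9.88)/2 × 1 = 11.27
  [7→7.25]: (9.88+9.28)/2 × 0.25 = 2.395
  Sum = 123.165 µg/mL·hr
rectal suppository tail: 9.28/0.253 = 36.680; AUC_ev,0→∞ = 123.165 + 36.680 = 159.845 µg/mL·hr
F = (AUC_ev/D_ev)/(AUC_iv/D_iv) = (159.845/20)/(210.36575/10) = 7.99225/21.036575 = 0.3799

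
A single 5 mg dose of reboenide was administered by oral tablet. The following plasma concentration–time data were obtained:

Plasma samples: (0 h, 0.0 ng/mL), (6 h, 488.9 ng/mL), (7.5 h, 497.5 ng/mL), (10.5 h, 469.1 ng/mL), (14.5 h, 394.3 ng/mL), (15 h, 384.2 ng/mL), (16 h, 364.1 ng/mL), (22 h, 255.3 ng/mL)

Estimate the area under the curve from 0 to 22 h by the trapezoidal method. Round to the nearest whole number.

Trapezoidal AUC_0→22:
  [0→6]: (0.0+488.9)/2 × 6 = 1466.7
  [6→7.5]: (488.9+497.5)/2 × 1.5 = 739.8
  [7.5→10.5]: (497.5+469.1)/2 × 3 = 1449.9
  [10.5→14.5]: (469.1+394.3)/2 × 4 = 1726.8
  [14.5→15]: (394.3+384.2)/2 × 0.5 = 194.625
  [15→16]: (384.2+364.1)/2 × 1 = 374.15
  [16→22]: (364.1+255.3)/2 × 6 = 1858.2
  Sum = 7810.175 ng/mL·h

AUC = 7810 ng/mL·h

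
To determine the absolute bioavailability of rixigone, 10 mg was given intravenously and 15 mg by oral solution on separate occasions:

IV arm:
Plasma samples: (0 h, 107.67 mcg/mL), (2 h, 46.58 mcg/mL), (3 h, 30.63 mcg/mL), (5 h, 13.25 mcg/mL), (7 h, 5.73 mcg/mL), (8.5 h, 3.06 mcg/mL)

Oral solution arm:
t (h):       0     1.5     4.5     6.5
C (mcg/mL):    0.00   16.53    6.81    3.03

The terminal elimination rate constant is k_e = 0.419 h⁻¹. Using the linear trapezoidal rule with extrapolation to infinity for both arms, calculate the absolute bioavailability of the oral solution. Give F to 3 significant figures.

Trapezoidal AUC_0→8.5 (IV):
  [0→2]: (107.67+46.58)/2 × 2 = 154.25
  [2→3]: (46.58+30.63)/2 × 1 = 38.605
  [3→5]: (30.63+13.25)/2 × 2 = 43.88
  [5→7]: (13.25+5.73)/2 × 2 = 18.98
  [7→8.5]: (5.73+3.06)/2 × 1.5 = 6.5925
  Sum = 262.3075 mcg/mL·h
IV tail: 3.06/0.419 = 7.303; AUC_iv,0→∞ = 262.3075 + 7.303 = 269.6105 mcg/mL·h
Trapezoidal AUC_0→6.5 (oral solution):
  [0→1.5]: (0.00+16.53)/2 × 1.5 = 12.3975
  [1.5→4.5]: (16.53+6.81)/2 × 3 = 35.01
  [4.5→6.5]: (6.81+3.03)/2 × 2 = 9.84
  Sum = 57.2475 mcg/mL·h
oral solution tail: 3.03/0.419 = 7.232; AUC_ev,0→∞ = 57.2475 + 7.232 = 64.4795 mcg/mL·h
F = (AUC_ev/D_ev)/(AUC_iv/D_iv) = (64.4795/15)/(269.6105/10) = 4.29863/26.96105 = 0.1594

F = 0.159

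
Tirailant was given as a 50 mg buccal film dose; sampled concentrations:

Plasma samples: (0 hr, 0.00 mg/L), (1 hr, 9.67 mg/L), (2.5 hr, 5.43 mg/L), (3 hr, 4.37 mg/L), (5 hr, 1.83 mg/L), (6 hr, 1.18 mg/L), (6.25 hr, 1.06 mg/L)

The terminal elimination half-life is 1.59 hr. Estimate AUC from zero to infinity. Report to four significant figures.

AUC = 29.03 mg/L·hr

Trapezoidal AUC_0→6.25:
  [0→1]: (0.00+9.67)/2 × 1 = 4.835
  [1→2.5]: (9.67+5.43)/2 × 1.5 = 11.325
  [2.5→3]: (5.43+4.37)/2 × 0.5 = 2.45
  [3→5]: (4.37+1.83)/2 × 2 = 6.2
  [5→6]: (1.83+1.18)/2 × 1 = 1.505
  [6→6.25]: (1.18+1.06)/2 × 0.25 = 0.28
  Sum = 26.595 mg/L·hr
k_e = ln2 / t½ = 0.693147 / 1.59 = 0.4359 hr^-1
Extrapolated tail: C_last / k_e = 1.06 / 0.4359 = 2.432
AUC_0→∞ = 26.595 + 2.432 = 29.027 mg/L·hr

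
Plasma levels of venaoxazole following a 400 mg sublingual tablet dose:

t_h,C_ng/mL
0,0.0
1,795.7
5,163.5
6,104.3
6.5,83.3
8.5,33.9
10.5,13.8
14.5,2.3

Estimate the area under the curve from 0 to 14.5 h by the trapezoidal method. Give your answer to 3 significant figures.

Trapezoidal AUC_0→14.5:
  [0→1]: (0.0+795.7)/2 × 1 = 397.85
  [1→5]: (795.7+163.5)/2 × 4 = 1918.4
  [5→6]: (163.5+104.3)/2 × 1 = 133.9
  [6→6.5]: (104.3+83.3)/2 × 0.5 = 46.9
  [6.5→8.5]: (83.3+33.9)/2 × 2 = 117.2
  [8.5→10.5]: (33.9+13.8)/2 × 2 = 47.7
  [10.5→14.5]: (13.8+2.3)/2 × 4 = 32.2
  Sum = 2694.15 ng/mL·h

AUC = 2690 ng/mL·h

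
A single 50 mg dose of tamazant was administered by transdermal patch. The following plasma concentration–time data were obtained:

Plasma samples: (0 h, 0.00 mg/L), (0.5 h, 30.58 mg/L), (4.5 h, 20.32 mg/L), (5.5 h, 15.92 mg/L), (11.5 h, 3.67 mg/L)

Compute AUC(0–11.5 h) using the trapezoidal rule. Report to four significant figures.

AUC = 186.3 mg/L·h

Trapezoidal AUC_0→11.5:
  [0→0.5]: (0.00+30.58)/2 × 0.5 = 7.645
  [0.5→4.5]: (30.58+20.32)/2 × 4 = 101.8
  [4.5→5.5]: (20.32+15.92)/2 × 1 = 18.12
  [5.5→11.5]: (15.92+3.67)/2 × 6 = 58.77
  Sum = 186.335 mg/L·h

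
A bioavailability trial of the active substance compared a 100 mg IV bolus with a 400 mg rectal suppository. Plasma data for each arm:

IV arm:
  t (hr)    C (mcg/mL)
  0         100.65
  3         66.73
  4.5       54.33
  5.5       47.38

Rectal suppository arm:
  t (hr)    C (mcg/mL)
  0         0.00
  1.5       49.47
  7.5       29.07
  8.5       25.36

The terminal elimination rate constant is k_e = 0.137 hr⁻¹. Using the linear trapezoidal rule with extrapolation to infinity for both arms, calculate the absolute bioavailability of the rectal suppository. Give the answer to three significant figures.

Trapezoidal AUC_0→5.5 (IV):
  [0→3]: (100.65+66.73)/2 × 3 = 251.07
  [3→4.5]: (66.73+54.33)/2 × 1.5 = 90.795
  [4.5→5.5]: (54.33+47.38)/2 × 1 = 50.855
  Sum = 392.72 mcg/mL·hr
IV tail: 47.38/0.137 = 345.839; AUC_iv,0→∞ = 392.72 + 345.839 = 738.559 mcg/mL·hr
Trapezoidal AUC_0→8.5 (rectal suppository):
  [0→1.5]: (0.00+49.47)/2 × 1.5 = 37.1025
  [1.5→7.5]: (49.47+29.07)/2 × 6 = 235.62
  [7.5→8.5]: (29.07+25.36)/2 × 1 = 27.215
  Sum = 299.9375 mcg/mL·hr
rectal suppository tail: 25.36/0.137 = 185.109; AUC_ev,0→∞ = 299.9375 + 185.109 = 485.0465 mcg/mL·hr
F = (AUC_ev/D_ev)/(AUC_iv/D_iv) = (485.0465/400)/(738.559/100) = 1.21262/7.38559 = 0.1642

F = 0.164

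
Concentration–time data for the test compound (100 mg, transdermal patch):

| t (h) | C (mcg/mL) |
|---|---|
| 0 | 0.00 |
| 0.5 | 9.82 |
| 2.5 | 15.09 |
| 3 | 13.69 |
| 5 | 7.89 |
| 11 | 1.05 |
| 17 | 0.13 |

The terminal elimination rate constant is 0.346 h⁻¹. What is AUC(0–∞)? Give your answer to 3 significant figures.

AUC = 86.9 mcg/mL·h

Trapezoidal AUC_0→17:
  [0→0.5]: (0.00+9.82)/2 × 0.5 = 2.455
  [0.5→2.5]: (9.82+15.09)/2 × 2 = 24.91
  [2.5→3]: (15.09+13.69)/2 × 0.5 = 7.195
  [3→5]: (13.69+7.89)/2 × 2 = 21.58
  [5→11]: (7.89+1.05)/2 × 6 = 26.82
  [11→17]: (1.05+0.13)/2 × 6 = 3.54
  Sum = 86.5 mcg/mL·h
Extrapolated tail: C_last / k_e = 0.13 / 0.346 = 0.376
AUC_0→∞ = 86.5 + 0.376 = 86.876 mcg/mL·h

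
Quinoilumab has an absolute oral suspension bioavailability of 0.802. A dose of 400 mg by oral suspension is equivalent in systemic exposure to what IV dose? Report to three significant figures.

Systemic exposure from an extravascular dose = F × D_ev, so the equivalent IV dose is F × D_ev.
D_iv = F × D_ev = 0.802 × 400 = 320.8 mg

D_iv = 321 mg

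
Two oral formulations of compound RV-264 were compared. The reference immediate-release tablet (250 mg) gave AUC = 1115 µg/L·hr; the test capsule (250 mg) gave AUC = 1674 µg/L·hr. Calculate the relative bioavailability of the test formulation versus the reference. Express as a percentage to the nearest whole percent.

F_rel = (AUC_test/D_test) / (AUC_ref/D_ref)
      = (1674/250) / (1115/250)
      = 6.696 / 4.46 = 1.5013 = 150.13%

F_rel = 150%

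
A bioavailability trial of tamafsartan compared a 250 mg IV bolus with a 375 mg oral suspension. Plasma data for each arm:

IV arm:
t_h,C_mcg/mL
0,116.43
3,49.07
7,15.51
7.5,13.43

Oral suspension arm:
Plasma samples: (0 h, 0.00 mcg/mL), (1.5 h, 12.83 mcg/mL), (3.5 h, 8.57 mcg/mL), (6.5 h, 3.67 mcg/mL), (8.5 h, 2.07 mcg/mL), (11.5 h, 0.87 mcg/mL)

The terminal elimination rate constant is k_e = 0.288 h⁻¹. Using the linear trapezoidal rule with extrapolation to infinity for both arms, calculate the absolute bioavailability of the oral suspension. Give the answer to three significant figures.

Trapezoidal AUC_0→7.5 (IV):
  [0→3]: (116.43+49.07)/2 × 3 = 248.25
  [3→7]: (49.07+15.51)/2 × 4 = 129.16
  [7→7.5]: (15.51+13.43)/2 × 0.5 = 7.235
  Sum = 384.645 mcg/mL·h
IV tail: 13.43/0.288 = 46.632; AUC_iv,0→∞ = 384.645 + 46.632 = 431.277 mcg/mL·h
Trapezoidal AUC_0→11.5 (oral suspension):
  [0→1.5]: (0.00+12.83)/2 × 1.5 = 9.6225
  [1.5→3.5]: (12.83+8.57)/2 × 2 = 21.4
  [3.5→6.5]: (8.57+3.67)/2 × 3 = 18.36
  [6.5→8.5]: (3.67+2.07)/2 × 2 = 5.74
  [8.5→11.5]: (2.07+0.87)/2 × 3 = 4.41
  Sum = 59.5325 mcg/mL·h
oral suspension tail: 0.87/0.288 = 3.021; AUC_ev,0→∞ = 59.5325 + 3.021 = 62.5535 mcg/mL·h
F = (AUC_ev/D_ev)/(AUC_iv/D_iv) = (62.5535/375)/(431.277/250) = 0.166809/1.725108 = 0.0967

F = 0.0967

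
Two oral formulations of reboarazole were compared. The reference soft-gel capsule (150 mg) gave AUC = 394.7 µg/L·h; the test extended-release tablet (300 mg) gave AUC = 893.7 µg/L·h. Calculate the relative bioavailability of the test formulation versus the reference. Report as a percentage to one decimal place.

F_rel = 113.2%

F_rel = (AUC_test/D_test) / (AUC_ref/D_ref)
      = (893.7/300) / (394.7/150)
      = 2.979 / 2.63133 = 1.1321 = 113.21%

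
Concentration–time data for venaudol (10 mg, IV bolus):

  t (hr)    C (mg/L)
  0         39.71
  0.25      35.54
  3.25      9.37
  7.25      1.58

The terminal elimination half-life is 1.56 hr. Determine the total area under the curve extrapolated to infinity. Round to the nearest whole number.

Trapezoidal AUC_0→7.25:
  [0→0.25]: (39.71+35.54)/2 × 0.25 = 9.40625
  [0.25→3.25]: (35.54+9.37)/2 × 3 = 67.365
  [3.25→7.25]: (9.37+1.58)/2 × 4 = 21.9
  Sum = 98.67125 mg/L·hr
k_e = ln2 / t½ = 0.693147 / 1.56 = 0.4443 hr^-1
Extrapolated tail: C_last / k_e = 1.58 / 0.4443 = 3.556
AUC_0→∞ = 98.67125 + 3.556 = 102.22725 mg/L·hr

AUC = 102 mg/L·hr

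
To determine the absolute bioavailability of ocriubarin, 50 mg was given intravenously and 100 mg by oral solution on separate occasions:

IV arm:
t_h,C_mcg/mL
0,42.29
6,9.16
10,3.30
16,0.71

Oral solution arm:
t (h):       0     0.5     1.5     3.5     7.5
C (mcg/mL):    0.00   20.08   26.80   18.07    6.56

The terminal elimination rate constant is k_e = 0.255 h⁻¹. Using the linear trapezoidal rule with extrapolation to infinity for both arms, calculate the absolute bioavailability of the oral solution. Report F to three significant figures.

F = 0.382

Trapezoidal AUC_0→16 (IV):
  [0→6]: (42.29+9.16)/2 × 6 = 154.35
  [6→10]: (9.16+3.30)/2 × 4 = 24.92
  [10→16]: (3.30+0.71)/2 × 6 = 12.03
  Sum = 191.3 mcg/mL·h
IV tail: 0.71/0.255 = 2.784; AUC_iv,0→∞ = 191.3 + 2.784 = 194.084 mcg/mL·h
Trapezoidal AUC_0→7.5 (oral solution):
  [0→0.5]: (0.00+20.08)/2 × 0.5 = 5.02
  [0.5→1.5]: (20.08+26.80)/2 × 1 = 23.44
  [1.5→3.5]: (26.80+18.07)/2 × 2 = 44.87
  [3.5→7.5]: (18.07+6.56)/2 × 4 = 49.26
  Sum = 122.59 mcg/mL·h
oral solution tail: 6.56/0.255 = 25.725; AUC_ev,0→∞ = 122.59 + 25.725 = 148.315 mcg/mL·h
F = (AUC_ev/D_ev)/(AUC_iv/D_iv) = (148.315/100)/(194.084/50) = 1.48315/3.88168 = 0.3821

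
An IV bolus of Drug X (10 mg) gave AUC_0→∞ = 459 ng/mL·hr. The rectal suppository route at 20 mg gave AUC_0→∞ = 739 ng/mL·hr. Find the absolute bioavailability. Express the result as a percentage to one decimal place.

F = 80.5%

F = (AUC_ev / D_ev) / (AUC_iv / D_iv)
  = (739/20) / (459/10)
  = 36.95 / 45.9 = 0.8050
  = 80.50%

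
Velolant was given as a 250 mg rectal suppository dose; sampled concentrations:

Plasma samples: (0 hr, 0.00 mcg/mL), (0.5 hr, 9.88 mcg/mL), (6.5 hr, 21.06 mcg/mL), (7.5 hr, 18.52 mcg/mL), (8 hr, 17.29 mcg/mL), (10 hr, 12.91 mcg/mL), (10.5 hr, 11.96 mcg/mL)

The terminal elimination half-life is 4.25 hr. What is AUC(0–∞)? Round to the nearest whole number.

Trapezoidal AUC_0→10.5:
  [0→0.5]: (0.00+9.88)/2 × 0.5 = 2.47
  [0.5→6.5]: (9.88+21.06)/2 × 6 = 92.82
  [6.5→7.5]: (21.06+18.52)/2 × 1 = 19.79
  [7.5→8]: (18.52+17.29)/2 × 0.5 = 8.9525
  [8→10]: (17.29+12.91)/2 × 2 = 30.2
  [10→10.5]: (12.91+11.96)/2 × 0.5 = 6.2175
  Sum = 160.45 mcg/mL·hr
k_e = ln2 / t½ = 0.693147 / 4.25 = 0.1631 hr^-1
Extrapolated tail: C_last / k_e = 11.96 / 0.1631 = 73.329
AUC_0→∞ = 160.45 + 73.329 = 233.779 mcg/mL·hr

AUC = 234 mcg/mL·hr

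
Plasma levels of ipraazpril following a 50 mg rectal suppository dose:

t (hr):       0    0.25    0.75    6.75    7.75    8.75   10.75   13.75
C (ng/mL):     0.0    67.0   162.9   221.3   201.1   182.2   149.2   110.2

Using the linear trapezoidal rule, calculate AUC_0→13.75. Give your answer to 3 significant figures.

Trapezoidal AUC_0→13.75:
  [0→0.25]: (0.0+67.0)/2 × 0.25 = 8.375
  [0.25→0.75]: (67.0+162.9)/2 × 0.5 = 57.475
  [0.75→6.75]: (162.9+221.3)/2 × 6 = 1152.6
  [6.75→7.75]: (221.3+201.1)/2 × 1 = 211.2
  [7.75→8.75]: (201.1+182.2)/2 × 1 = 191.65
  [8.75→10.75]: (182.2+149.2)/2 × 2 = 331.4
  [10.75→13.75]: (149.2+110.2)/2 × 3 = 389.1
  Sum = 2341.8 ng/mL·hr

AUC = 2340 ng/mL·hr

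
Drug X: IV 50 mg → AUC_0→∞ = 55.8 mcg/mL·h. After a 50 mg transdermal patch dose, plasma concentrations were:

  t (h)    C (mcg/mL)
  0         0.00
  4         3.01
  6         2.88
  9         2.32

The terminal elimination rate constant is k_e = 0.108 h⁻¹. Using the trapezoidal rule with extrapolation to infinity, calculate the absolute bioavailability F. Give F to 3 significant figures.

F = 0.738

Trapezoidal AUC_0→9 (transdermal patch):
  [0→4]: (0.00+3.01)/2 × 4 = 6.02
  [4→6]: (3.01+2.88)/2 × 2 = 5.89
  [6→9]: (2.88+2.32)/2 × 3 = 7.8
  Sum = 19.71 mcg/mL·h
Tail: C_last/k_e = 2.32/0.108 = 21.481
AUC_0→∞ (transdermal patch) = 19.71 + 21.481 = 41.191 mcg/mL·h
F = (AUC_ev/D_ev)/(AUC_iv/D_iv) = (41.191/50)/(55.8/50) = 0.82382/1.116 = 0.7382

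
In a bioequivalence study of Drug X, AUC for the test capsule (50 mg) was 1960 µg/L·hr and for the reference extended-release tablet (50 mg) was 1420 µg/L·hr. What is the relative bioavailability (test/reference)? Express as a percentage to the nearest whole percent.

F_rel = (AUC_test/D_test) / (AUC_ref/D_ref)
      = (1960/50) / (1420/50)
      = 39.2 / 28.4 = 1.3803 = 138.03%

F_rel = 138%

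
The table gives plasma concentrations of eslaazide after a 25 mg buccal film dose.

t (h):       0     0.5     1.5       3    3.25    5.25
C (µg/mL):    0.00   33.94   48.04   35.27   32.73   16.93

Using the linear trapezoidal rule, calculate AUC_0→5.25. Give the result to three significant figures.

AUC = 170 µg/mL·h

Trapezoidal AUC_0→5.25:
  [0→0.5]: (0.00+33.94)/2 × 0.5 = 8.485
  [0.5→1.5]: (33.94+48.04)/2 × 1 = 40.99
  [1.5→3]: (48.04+35.27)/2 × 1.5 = 62.4825
  [3→3.25]: (35.27+32.73)/2 × 0.25 = 8.5
  [3.25→5.25]: (32.73+16.93)/2 × 2 = 49.66
  Sum = 170.1175 µg/mL·h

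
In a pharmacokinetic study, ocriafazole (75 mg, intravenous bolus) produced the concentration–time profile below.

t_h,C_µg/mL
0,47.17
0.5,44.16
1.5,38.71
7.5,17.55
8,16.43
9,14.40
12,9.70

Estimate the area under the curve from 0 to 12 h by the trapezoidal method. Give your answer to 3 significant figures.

Trapezoidal AUC_0→12:
  [0→0.5]: (47.17+44.16)/2 × 0.5 = 22.8325
  [0.5→1.5]: (44.16+38.71)/2 × 1 = 41.435
  [1.5→7.5]: (38.71+17.55)/2 × 6 = 168.78
  [7.5→8]: (17.55+16.43)/2 × 0.5 = 8.495
  [8→9]: (16.43+14.40)/2 × 1 = 15.415
  [9→12]: (14.40+9.70)/2 × 3 = 36.15
  Sum = 293.1075 µg/mL·h

AUC = 293 µg/mL·h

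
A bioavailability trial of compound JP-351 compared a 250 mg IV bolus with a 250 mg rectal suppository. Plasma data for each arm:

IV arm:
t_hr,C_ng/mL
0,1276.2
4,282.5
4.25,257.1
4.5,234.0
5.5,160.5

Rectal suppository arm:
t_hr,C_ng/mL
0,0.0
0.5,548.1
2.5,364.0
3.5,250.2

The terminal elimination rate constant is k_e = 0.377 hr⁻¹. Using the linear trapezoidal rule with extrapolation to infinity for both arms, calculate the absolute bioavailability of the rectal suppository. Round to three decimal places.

F = 0.522

Trapezoidal AUC_0→5.5 (IV):
  [0→4]: (1276.2+282.5)/2 × 4 = 3117.4
  [4→4.25]: (282.5+257.1)/2 × 0.25 = 67.45
  [4.25→4.5]: (257.1+234.0)/2 × 0.25 = 61.3875
  [4.5→5.5]: (234.0+160.5)/2 × 1 = 197.25
  Sum = 3443.4875 ng/mL·hr
IV tail: 160.5/0.377 = 425.729; AUC_iv,0→∞ = 3443.4875 + 425.729 = 3869.2165 ng/mL·hr
Trapezoidal AUC_0→3.5 (rectal suppository):
  [0→0.5]: (0.0+548.1)/2 × 0.5 = 137.025
  [0.5→2.5]: (548.1+364.0)/2 × 2 = 912.1
  [2.5→3.5]: (364.0+250.2)/2 × 1 = 307.1
  Sum = 1356.225 ng/mL·hr
rectal suppository tail: 250.2/0.377 = 663.660; AUC_ev,0→∞ = 1356.225 + 663.660 = 2019.885 ng/mL·hr
F = (AUC_ev/D_ev)/(AUC_iv/D_iv) = (2019.885/250)/(3869.2165/250) = 8.07954/15.476866 = 0.5220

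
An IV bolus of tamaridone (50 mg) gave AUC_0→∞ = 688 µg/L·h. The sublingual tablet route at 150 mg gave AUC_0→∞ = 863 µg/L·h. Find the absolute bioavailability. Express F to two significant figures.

F = 0.42

F = (AUC_ev / D_ev) / (AUC_iv / D_iv)
  = (863/150) / (688/50)
  = 5.75333 / 13.76 = 0.4181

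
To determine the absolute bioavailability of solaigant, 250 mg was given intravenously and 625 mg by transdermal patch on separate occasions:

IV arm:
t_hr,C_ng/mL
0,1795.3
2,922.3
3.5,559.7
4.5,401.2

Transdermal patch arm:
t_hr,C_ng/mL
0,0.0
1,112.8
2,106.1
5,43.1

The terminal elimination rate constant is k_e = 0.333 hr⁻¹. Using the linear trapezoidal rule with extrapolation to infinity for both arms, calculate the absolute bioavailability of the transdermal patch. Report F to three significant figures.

F = 0.0377

Trapezoidal AUC_0→4.5 (IV):
  [0→2]: (1795.3+922.3)/2 × 2 = 2717.6
  [2→3.5]: (922.3+559.7)/2 × 1.5 = 1111.5
  [3.5→4.5]: (559.7+401.2)/2 × 1 = 480.45
  Sum = 4309.55 ng/mL·hr
IV tail: 401.2/0.333 = 1204.805; AUC_iv,0→∞ = 4309.55 + 1204.805 = 5514.355 ng/mL·hr
Trapezoidal AUC_0→5 (transdermal patch):
  [0→1]: (0.0+112.8)/2 × 1 = 56.4
  [1→2]: (112.8+106.1)/2 × 1 = 109.45
  [2→5]: (106.1+43.1)/2 × 3 = 223.8
  Sum = 389.65 ng/mL·hr
transdermal patch tail: 43.1/0.333 = 129.429; AUC_ev,0→∞ = 389.65 + 129.429 = 519.079 ng/mL·hr
F = (AUC_ev/D_ev)/(AUC_iv/D_iv) = (519.079/625)/(5514.355/250) = 0.8305264/22.05742 = 0.0377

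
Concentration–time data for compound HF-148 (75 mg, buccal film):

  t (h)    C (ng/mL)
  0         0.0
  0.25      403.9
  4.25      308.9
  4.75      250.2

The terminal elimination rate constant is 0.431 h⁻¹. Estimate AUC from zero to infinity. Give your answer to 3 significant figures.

Trapezoidal AUC_0→4.75:
  [0→0.25]: (0.0+403.9)/2 × 0.25 = 50.4875
  [0.25→4.25]: (403.9+308.9)/2 × 4 = 1425.6
  [4.25→4.75]: (308.9+250.2)/2 × 0.5 = 139.775
  Sum = 1615.8625 ng/mL·h
Extrapolated tail: C_last / k_e = 250.2 / 0.431 = 580.510
AUC_0→∞ = 1615.8625 + 580.510 = 2196.3725 ng/mL·h

AUC = 2200 ng/mL·h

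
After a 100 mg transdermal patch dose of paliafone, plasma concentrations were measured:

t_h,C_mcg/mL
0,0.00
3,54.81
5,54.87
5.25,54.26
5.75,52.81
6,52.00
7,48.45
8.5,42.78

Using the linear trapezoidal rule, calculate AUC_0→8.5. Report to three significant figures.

Trapezoidal AUC_0→8.5:
  [0→3]: (0.00+54.81)/2 × 3 = 82.215
  [3→5]: (54.81+54.87)/2 × 2 = 109.68
  [5→5.25]: (54.87+54.26)/2 × 0.25 = 13.64125
  [5.25→5.75]: (54.26+52.81)/2 × 0.5 = 26.7675
  [5.75→6]: (52.81+52.00)/2 × 0.25 = 13.10125
  [6→7]: (52.00+48.45)/2 × 1 = 50.225
  [7→8.5]: (48.45+42.78)/2 × 1.5 = 68.4225
  Sum = 364.0525 mcg/mL·h

AUC = 364 mcg/mL·h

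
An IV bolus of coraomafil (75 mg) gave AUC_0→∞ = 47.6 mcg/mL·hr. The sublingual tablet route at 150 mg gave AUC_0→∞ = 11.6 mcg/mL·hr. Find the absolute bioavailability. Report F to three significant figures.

F = 0.122

F = (AUC_ev / D_ev) / (AUC_iv / D_iv)
  = (11.6/150) / (47.6/75)
  = 0.0773333 / 0.634667 = 0.1218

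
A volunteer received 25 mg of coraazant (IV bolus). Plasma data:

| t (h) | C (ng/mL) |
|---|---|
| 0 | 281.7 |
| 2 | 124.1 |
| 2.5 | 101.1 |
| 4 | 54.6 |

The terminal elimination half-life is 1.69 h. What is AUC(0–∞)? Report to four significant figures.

Trapezoidal AUC_0→4:
  [0→2]: (281.7+124.1)/2 × 2 = 405.8
  [2→2.5]: (124.1+101.1)/2 × 0.5 = 56.3
  [2.5→4]: (101.1+54.6)/2 × 1.5 = 116.775
  Sum = 578.875 ng/mL·h
k_e = ln2 / t½ = 0.693147 / 1.69 = 0.4101 h^-1
Extrapolated tail: C_last / k_e = 54.6 / 0.4101 = 133.138
AUC_0→∞ = 578.875 + 133.138 = 712.013 ng/mL·h

AUC = 712.0 ng/mL·h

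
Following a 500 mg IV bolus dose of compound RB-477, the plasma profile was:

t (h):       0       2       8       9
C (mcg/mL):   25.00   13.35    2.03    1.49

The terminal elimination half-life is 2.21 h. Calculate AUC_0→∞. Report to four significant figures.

AUC = 91.00 mcg/mL·h

Trapezoidal AUC_0→9:
  [0→2]: (25.00+13.35)/2 × 2 = 38.35
  [2→8]: (13.35+2.03)/2 × 6 = 46.14
  [8→9]: (2.03+1.49)/2 × 1 = 1.76
  Sum = 86.25 mcg/mL·h
k_e = ln2 / t½ = 0.693147 / 2.21 = 0.3136 h^-1
Extrapolated tail: C_last / k_e = 1.49 / 0.3136 = 4.751
AUC_0→∞ = 86.25 + 4.751 = 91.001 mcg/mL·h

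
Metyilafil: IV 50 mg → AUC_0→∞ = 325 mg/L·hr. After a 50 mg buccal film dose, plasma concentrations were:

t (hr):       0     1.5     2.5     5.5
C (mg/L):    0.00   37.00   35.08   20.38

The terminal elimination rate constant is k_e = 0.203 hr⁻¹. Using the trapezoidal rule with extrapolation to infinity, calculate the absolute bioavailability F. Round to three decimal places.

F = 0.761

Trapezoidal AUC_0→5.5 (buccal film):
  [0→1.5]: (0.00+37.00)/2 × 1.5 = 27.75
  [1.5→2.5]: (37.00+35.08)/2 × 1 = 36.04
  [2.5→5.5]: (35.08+20.38)/2 × 3 = 83.19
  Sum = 146.98 mg/L·hr
Tail: C_last/k_e = 20.38/0.203 = 100.394
AUC_0→∞ (buccal film) = 146.98 + 100.394 = 247.374 mg/L·hr
F = (AUC_ev/D_ev)/(AUC_iv/D_iv) = (247.374/50)/(325/50) = 4.94748/6.5 = 0.7612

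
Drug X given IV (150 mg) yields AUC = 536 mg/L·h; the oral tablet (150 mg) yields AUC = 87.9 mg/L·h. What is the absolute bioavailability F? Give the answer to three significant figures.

F = 0.164

F = (AUC_ev / D_ev) / (AUC_iv / D_iv)
  = (87.9/150) / (536/150)
  = 0.586 / 3.57333 = 0.1640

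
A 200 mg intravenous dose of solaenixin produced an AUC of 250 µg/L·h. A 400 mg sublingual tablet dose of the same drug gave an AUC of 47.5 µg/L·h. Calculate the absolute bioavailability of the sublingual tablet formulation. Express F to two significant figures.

F = (AUC_ev / D_ev) / (AUC_iv / D_iv)
  = (47.5/400) / (250/200)
  = 0.11875 / 1.25 = 0.0950

F = 0.095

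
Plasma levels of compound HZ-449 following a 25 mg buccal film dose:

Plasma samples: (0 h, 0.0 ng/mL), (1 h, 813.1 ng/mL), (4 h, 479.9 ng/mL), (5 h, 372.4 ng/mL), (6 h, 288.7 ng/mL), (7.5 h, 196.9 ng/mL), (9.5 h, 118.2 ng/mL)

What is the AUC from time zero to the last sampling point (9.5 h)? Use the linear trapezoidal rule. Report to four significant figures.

AUC = 3782 ng/mL·h

Trapezoidal AUC_0→9.5:
  [0→1]: (0.0+813.1)/2 × 1 = 406.55
  [1→4]: (813.1+479.9)/2 × 3 = 1939.5
  [4→5]: (479.9+372.4)/2 × 1 = 426.15
  [5→6]: (372.4+288.7)/2 × 1 = 330.55
  [6→7.5]: (288.7+196.9)/2 × 1.5 = 364.2
  [7.5→9.5]: (196.9+118.2)/2 × 2 = 315.1
  Sum = 3782.05 ng/mL·h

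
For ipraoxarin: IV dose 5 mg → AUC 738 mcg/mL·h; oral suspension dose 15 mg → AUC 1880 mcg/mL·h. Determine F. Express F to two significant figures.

F = 0.85

F = (AUC_ev / D_ev) / (AUC_iv / D_iv)
  = (1880/15) / (738/5)
  = 125.333 / 147.6 = 0.8491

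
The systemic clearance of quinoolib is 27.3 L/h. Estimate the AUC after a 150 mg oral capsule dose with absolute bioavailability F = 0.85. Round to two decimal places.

AUC_0→∞ = F × Dose / CL
        = 0.85 × 150 / 27.3 = 4.67033 mg/L·h

AUC = 4.67 mg/L·h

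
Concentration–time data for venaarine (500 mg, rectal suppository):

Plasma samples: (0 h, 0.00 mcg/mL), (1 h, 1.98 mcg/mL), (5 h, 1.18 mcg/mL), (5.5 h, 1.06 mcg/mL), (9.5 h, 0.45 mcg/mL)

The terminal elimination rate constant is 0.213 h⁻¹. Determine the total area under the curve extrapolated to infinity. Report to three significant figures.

AUC = 13.0 mcg/mL·h

Trapezoidal AUC_0→9.5:
  [0→1]: (0.00+1.98)/2 × 1 = 0.99
  [1→5]: (1.98+1.18)/2 × 4 = 6.32
  [5→5.5]: (1.18+1.06)/2 × 0.5 = 0.56
  [5.5→9.5]: (1.06+0.45)/2 × 4 = 3.02
  Sum = 10.89 mcg/mL·h
Extrapolated tail: C_last / k_e = 0.45 / 0.213 = 2.113
AUC_0→∞ = 10.89 + 2.113 = 13.003 mcg/mL·h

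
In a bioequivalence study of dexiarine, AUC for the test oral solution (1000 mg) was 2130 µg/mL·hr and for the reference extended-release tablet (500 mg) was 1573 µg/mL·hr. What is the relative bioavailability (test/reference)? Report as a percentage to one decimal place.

F_rel = 67.7%

F_rel = (AUC_test/D_test) / (AUC_ref/D_ref)
      = (2130/1000) / (1573/500)
      = 2.13 / 3.146 = 0.6771 = 67.71%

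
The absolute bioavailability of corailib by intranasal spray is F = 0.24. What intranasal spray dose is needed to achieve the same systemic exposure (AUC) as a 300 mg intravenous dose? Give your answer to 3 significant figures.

D_intranasal = 1250 mg

For equal systemic exposure: F × D_ev = D_iv
D_ev = D_iv / F = 300 / 0.24 = 1250 mg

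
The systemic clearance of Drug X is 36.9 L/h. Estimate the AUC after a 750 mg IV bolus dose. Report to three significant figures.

AUC = 20.3 mg/L·h

AUC_0→∞ = Dose_iv / CL
        = 750 / 36.9 = 20.3252 mg/L·h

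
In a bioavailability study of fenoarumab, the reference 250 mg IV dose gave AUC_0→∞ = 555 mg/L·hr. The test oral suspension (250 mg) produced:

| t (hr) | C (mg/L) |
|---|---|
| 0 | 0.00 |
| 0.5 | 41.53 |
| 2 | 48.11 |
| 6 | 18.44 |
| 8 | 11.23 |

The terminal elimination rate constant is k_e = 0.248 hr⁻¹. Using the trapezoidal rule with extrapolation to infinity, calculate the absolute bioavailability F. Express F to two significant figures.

F = 0.51

Trapezoidal AUC_0→8 (oral suspension):
  [0→0.5]: (0.00+41.53)/2 × 0.5 = 10.3825
  [0.5→2]: (41.53+48.11)/2 × 1.5 = 67.23
  [2→6]: (48.11+18.44)/2 × 4 = 133.1
  [6→8]: (18.44+11.23)/2 × 2 = 29.67
  Sum = 240.3825 mg/L·hr
Tail: C_last/k_e = 11.23/0.248 = 45.282
AUC_0→∞ (oral suspension) = 240.3825 + 45.282 = 285.6645 mg/L·hr
F = (AUC_ev/D_ev)/(AUC_iv/D_iv) = (285.6645/250)/(555/250) = 1.142658/2.22 = 0.5147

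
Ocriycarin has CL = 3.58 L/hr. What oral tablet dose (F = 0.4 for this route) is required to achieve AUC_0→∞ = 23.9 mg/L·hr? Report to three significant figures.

Dose = 214 mg

Dose = CL × AUC_0→∞ / F
     = 3.58 × 23.9 / 0.4 = 213.905 mg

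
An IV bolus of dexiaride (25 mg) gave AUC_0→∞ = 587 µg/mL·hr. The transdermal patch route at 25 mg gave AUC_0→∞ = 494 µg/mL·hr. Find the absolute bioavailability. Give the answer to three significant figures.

F = 0.842

F = (AUC_ev / D_ev) / (AUC_iv / D_iv)
  = (494/25) / (587/25)
  = 19.76 / 23.48 = 0.8416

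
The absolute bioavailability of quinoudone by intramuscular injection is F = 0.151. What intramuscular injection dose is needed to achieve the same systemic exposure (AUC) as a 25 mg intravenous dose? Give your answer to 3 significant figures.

D_intramuscular = 166 mg

For equal systemic exposure: F × D_ev = D_iv
D_ev = D_iv / F = 25 / 0.151 = 165.563 mg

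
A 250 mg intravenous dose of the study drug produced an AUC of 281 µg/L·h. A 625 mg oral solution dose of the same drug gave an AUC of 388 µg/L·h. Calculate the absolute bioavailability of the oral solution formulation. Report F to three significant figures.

F = (AUC_ev / D_ev) / (AUC_iv / D_iv)
  = (388/625) / (281/250)
  = 0.6208 / 1.124 = 0.5523

F = 0.552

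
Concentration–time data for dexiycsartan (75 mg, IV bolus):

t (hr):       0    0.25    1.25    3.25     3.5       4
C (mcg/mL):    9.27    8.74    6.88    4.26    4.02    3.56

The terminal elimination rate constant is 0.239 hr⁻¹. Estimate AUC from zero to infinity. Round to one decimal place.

Trapezoidal AUC_0→4:
  [0→0.25]: (9.27+8.74)/2 × 0.25 = 2.25125
  [0.25→1.25]: (8.74+6.88)/2 × 1 = 7.81
  [1.25→3.25]: (6.88+4.26)/2 × 2 = 11.14
  [3.25→3.5]: (4.26+4.02)/2 × 0.25 = 1.035
  [3.5→4]: (4.02+3.56)/2 × 0.5 = 1.895
  Sum = 24.13125 mcg/mL·hr
Extrapolated tail: C_last / k_e = 3.56 / 0.239 = 14.895
AUC_0→∞ = 24.13125 + 14.895 = 39.02625 mcg/mL·hr

AUC = 39.0 mcg/mL·hr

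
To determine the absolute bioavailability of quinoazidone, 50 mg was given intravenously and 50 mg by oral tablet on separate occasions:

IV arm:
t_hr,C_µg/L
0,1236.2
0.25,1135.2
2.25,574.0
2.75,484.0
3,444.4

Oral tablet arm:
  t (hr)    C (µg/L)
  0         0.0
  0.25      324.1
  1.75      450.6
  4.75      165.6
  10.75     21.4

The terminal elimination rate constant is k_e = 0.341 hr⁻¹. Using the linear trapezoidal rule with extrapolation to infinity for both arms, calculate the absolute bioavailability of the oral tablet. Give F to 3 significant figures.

Trapezoidal AUC_0→3 (IV):
  [0→0.25]: (1236.2+1135.2)/2 × 0.25 = 296.425
  [0.25→2.25]: (1135.2+574.0)/2 × 2 = 1709.2
  [2.25→2.75]: (574.0+484.0)/2 × 0.5 = 264.5
  [2.75→3]: (484.0+444.4)/2 × 0.25 = 116.05
  Sum = 2386.175 µg/L·hr
IV tail: 444.4/0.341 = 1303.226; AUC_iv,0→∞ = 2386.175 + 1303.226 = 3689.401 µg/L·hr
Trapezoidal AUC_0→10.75 (oral tablet):
  [0→0.25]: (0.0+324.1)/2 × 0.25 = 40.5125
  [0.25→1.75]: (324.1+450.6)/2 × 1.5 = 581.025
  [1.75→4.75]: (450.6+165.6)/2 × 3 = 924.3
  [4.75→10.75]: (165.6+21.4)/2 × 6 = 561.0
  Sum = 2106.8375 µg/L·hr
oral tablet tail: 21.4/0.341 = 62.757; AUC_ev,0→∞ = 2106.8375 + 62.757 = 2169.5945 µg/L·hr
F = (AUC_ev/D_ev)/(AUC_iv/D_iv) = (2169.5945/50)/(3689.401/50) = 43.39189/73.78802 = 0.5881

F = 0.588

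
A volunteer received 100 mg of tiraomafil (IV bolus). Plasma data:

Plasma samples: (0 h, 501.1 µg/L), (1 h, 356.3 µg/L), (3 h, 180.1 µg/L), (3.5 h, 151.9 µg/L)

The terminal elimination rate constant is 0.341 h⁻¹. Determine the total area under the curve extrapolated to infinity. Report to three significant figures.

AUC = 1490 µg/L·h

Trapezoidal AUC_0→3.5:
  [0→1]: (501.1+356.3)/2 × 1 = 428.7
  [1→3]: (356.3+180.1)/2 × 2 = 536.4
  [3→3.5]: (180.1+151.9)/2 × 0.5 = 83.0
  Sum = 1048.1 µg/L·h
Extrapolated tail: C_last / k_e = 151.9 / 0.341 = 445.455
AUC_0→∞ = 1048.1 + 445.455 = 1493.555 µg/L·h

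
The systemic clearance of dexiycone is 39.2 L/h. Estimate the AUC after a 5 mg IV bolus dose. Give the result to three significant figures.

AUC = 0.128 mg/L·h

AUC_0→∞ = Dose_iv / CL
        = 5 / 39.2 = 0.127551 mg/L·h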